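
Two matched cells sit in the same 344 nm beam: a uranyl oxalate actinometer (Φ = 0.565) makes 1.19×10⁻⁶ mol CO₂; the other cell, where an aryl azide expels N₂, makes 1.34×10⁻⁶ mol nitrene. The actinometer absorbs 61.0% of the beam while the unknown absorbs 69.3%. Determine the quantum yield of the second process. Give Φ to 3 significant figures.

Φ = 0.560

Photons absorbed by the actinometer: 1.19×10⁻⁶ / 0.565 = 2.106×10⁻⁶ mol.
Incident flux: 2.106×10⁻⁶ / 0.610 = 3.452×10⁻⁶ einstein.
Absorbed by unknown: 0.693 × 3.452×10⁻⁶ = 2.392×10⁻⁶ mol.
Φ(unknown) = 1.34×10⁻⁶ / 2.392×10⁻⁶ = 0.560.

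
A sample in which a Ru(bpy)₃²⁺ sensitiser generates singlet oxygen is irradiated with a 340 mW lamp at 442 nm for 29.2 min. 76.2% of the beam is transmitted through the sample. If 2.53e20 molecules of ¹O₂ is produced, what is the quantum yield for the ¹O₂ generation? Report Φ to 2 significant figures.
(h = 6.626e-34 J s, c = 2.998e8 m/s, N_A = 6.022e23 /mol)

Φ = 0.80

Product: 2.53e20 / 6.022e23 = 4.201e-4 mol.
Photon energy at 442 nm: hc/λ = (6.626e-34)(2.998e8)/(442e-9) = 4.494e-19 J.
Energy delivered: (340 mW)(1752 s) = 595.7 J.
Photons incident: 595.7 / 4.494e-19 = 1.326e21, i.e. 1.326e21/6.022e23 = 0.002202 mol.
Fraction absorbed: 1 − 76.2/100 = 0.2380.
Photons absorbed: 0.2380 × 0.002202 = 5.241e-4 mol.
Φ = 4.201e-4 mol / 5.241e-4 mol photons = 0.80.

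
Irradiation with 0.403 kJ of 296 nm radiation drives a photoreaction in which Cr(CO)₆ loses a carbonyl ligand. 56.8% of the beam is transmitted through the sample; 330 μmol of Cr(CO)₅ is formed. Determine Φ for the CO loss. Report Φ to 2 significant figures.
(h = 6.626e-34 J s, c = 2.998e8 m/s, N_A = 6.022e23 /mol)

Product: 330 μmol = 3.30e-4 mol.
Photon energy at 296 nm: hc/λ = (6.626e-34)(2.998e8)/(296e-9) = 6.711e-19 J.
Incident energy: 0.403 kJ = 403 J.
Photons incident: 403 / 6.711e-19 = 6.005e20, i.e. 6.005e20/6.022e23 = 9.972e-4 mol.
Fraction absorbed: 1 − 56.8/100 = 0.4320.
Photons absorbed: 0.4320 × 9.972e-4 = 4.308e-4 mol.
Φ = 3.30e-4 mol / 4.308e-4 mol photons = 0.77.

Φ = 0.77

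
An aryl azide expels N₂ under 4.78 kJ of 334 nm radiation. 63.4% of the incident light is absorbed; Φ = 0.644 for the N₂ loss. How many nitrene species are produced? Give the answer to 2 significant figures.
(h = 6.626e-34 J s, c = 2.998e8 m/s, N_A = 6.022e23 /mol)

3.3e21 species

Photon energy at 334 nm: hc/λ = (6.626e-34)(2.998e8)/(334e-9) = 5.948e-19 J.
Incident energy: 4.78 kJ = 4780 J.
Photons incident: 4780 / 5.948e-19 = 8.036e21, i.e. 8.036e21/6.022e23 = 0.01334 mol.
Photons absorbed: 0.634 × 0.01334 = 0.008458 mol.
Product: Φ × n_abs = 0.644 × 0.008458 = 0.005447 mol.
As a count: 0.005447 × 6.022e23 = 3.3e21.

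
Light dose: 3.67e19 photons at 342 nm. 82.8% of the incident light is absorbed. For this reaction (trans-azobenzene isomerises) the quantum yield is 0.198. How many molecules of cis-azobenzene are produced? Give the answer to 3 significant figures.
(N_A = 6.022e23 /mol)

Moles of photons: 3.67e19 / 6.022e23 = 6.094e-5 mol.
Photons absorbed: 0.828 × 6.094e-5 = 5.046e-5 mol.
Product: Φ × n_abs = 0.198 × 5.046e-5 = 9.991e-6 mol.
As a count: 9.991e-6 × 6.022e23 = 6.02e18.

6.02e18 molecules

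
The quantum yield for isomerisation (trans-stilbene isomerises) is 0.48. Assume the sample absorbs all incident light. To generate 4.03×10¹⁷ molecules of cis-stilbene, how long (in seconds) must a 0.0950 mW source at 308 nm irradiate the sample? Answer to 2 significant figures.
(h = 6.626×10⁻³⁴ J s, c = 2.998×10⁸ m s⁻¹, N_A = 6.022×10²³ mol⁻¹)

t ≈ 5700 s

Product: 4.03×10¹⁷ / 6.022×10²³ = 6.692×10⁻⁷ mol.
Photons that must be absorbed: 6.692×10⁻⁷ / 0.48 = 1.394×10⁻⁶ mol.
Photon energy: hc/λ = 6.450×10⁻¹⁹ J; per mole, 3.884×10⁵ J mol⁻¹.
Energy required: 1.394×10⁻⁶ × 3.884×10⁵ = 0.5414 J.
Time: 0.5414 J / 9.5e-05 W = 5700 s.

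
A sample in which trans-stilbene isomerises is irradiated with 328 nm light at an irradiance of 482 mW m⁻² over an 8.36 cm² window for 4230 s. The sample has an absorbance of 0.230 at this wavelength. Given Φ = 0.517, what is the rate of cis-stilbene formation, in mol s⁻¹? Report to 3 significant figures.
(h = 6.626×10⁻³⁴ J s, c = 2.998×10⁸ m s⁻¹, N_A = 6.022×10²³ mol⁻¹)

Photon energy at 328 nm: hc/λ = (6.626×10⁻³⁴)(2.998×10⁸)/(328×10⁻⁹) = 6.056×10⁻¹⁹ J.
Energy delivered: (482 mW m⁻²)(8.36×10⁻⁴ m²)(4230 s) = 1.704 J.
Photons incident: 1.704 / 6.056×10⁻¹⁹ = 2.814×10¹⁸, i.e. 2.814×10¹⁸/6.022×10²³ = 4.673×10⁻⁶ mol.
Fraction absorbed: 1 − 10^(−0.230) = 0.4112.
Photons absorbed: 0.4112 × 4.673×10⁻⁶ = 1.922×10⁻⁶ mol.
Product formed: 0.517 × 1.922×10⁻⁶ = 9.937×10⁻⁷ mol.
Rate: 9.937×10⁻⁷ / 4230 s = 2.35×10⁻¹⁰ mol s⁻¹.

2.35×10⁻¹⁰ mol s⁻¹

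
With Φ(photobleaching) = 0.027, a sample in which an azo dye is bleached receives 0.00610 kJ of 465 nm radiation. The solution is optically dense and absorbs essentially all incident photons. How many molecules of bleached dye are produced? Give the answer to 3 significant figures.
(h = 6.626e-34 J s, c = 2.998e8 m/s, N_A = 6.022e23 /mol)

Photon energy at 465 nm: hc/λ = (6.626e-34)(2.998e8)/(465e-9) = 4.272e-19 J.
Incident energy: 0.00610 kJ = 6.10 J.
Photons incident: 6.10 / 4.272e-19 = 1.428e19, i.e. 1.428e19/6.022e23 = 2.371e-5 mol.
Product: Φ × n_abs = 0.027 × 2.371e-5 = 6.402e-7 mol.
As a count: 6.402e-7 × 6.022e23 = 3.86e17.

3.86e17 molecules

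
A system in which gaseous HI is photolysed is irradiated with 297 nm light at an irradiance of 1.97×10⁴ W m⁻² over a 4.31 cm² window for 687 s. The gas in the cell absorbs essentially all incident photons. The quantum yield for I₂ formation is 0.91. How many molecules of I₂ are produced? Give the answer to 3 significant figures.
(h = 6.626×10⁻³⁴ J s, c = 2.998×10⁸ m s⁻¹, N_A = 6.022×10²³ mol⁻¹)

Photon energy at 297 nm: hc/λ = (6.626×10⁻³⁴)(2.998×10⁸)/(297×10⁻⁹) = 6.688×10⁻¹⁹ J.
Energy delivered: (1.97×10⁴ W m⁻²)(4.31×10⁻⁴ m²)(687 s) = 5833 J.
Photons incident: 5833 / 6.688×10⁻¹⁹ = 8.722×10²¹, i.e. 8.722×10²¹/6.022×10²³ = 0.01448 mol.
Product: Φ × n_abs = 0.91 × 0.01448 = 0.01318 mol.
As a count: 0.01318 × 6.022×10²³ = 7.94×10²¹.

7.94×10²¹ molecules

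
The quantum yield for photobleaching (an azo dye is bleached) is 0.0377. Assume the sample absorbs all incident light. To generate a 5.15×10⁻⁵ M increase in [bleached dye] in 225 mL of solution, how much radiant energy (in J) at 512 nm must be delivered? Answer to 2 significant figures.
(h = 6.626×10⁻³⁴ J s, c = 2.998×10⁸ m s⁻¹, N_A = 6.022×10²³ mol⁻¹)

72 J

Product: (5.15×10⁻⁵ M)(0.225 L) = 1.159×10⁻⁵ mol.
Photons that must be absorbed: 1.159×10⁻⁵ / 0.0377 = 3.074×10⁻⁴ mol.
Photon energy: hc/λ = 3.880×10⁻¹⁹ J; per mole, 2.337×10⁵ J mol⁻¹.
Energy required: 3.074×10⁻⁴ × 2.337×10⁵ = 72 J.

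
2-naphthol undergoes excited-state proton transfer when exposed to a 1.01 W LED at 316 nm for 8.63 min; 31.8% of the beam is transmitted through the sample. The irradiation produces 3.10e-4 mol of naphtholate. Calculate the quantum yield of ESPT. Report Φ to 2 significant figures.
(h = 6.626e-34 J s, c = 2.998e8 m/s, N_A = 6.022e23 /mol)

Photon energy at 316 nm: hc/λ = (6.626e-34)(2.998e8)/(316e-9) = 6.286e-19 J.
Energy delivered: (1.01 W)(517.8 s) = 523.0 J.
Photons incident: 523.0 / 6.286e-19 = 8.320e20, i.e. 8.320e20/6.022e23 = 0.001382 mol.
Fraction absorbed: 1 − 31.8/100 = 0.6820.
Photons absorbed: 0.6820 × 0.001382 = 9.425e-4 mol.
Φ = 3.10e-4 mol / 9.425e-4 mol photons = 0.33.

Φ = 0.33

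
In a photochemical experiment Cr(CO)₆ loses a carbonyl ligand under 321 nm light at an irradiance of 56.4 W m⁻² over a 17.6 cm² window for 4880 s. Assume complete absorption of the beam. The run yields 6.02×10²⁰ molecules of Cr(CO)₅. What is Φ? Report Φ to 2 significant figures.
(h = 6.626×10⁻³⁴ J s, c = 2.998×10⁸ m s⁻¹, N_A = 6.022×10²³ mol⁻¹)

Product: 6.02×10²⁰ / 6.022×10²³ = 9.997×10⁻⁴ mol.
Photon energy at 321 nm: hc/λ = (6.626×10⁻³⁴)(2.998×10⁸)/(321×10⁻⁹) = 6.188×10⁻¹⁹ J.
Energy delivered: (56.4 W m⁻²)(17.6×10⁻⁴ m²)(4880 s) = 484.4 J.
Photons incident: 484.4 / 6.188×10⁻¹⁹ = 7.828×10²⁰, i.e. 7.828×10²⁰/6.022×10²³ = 0.001300 mol.
Φ = 9.997×10⁻⁴ mol / 0.001300 mol photons = 0.77.

Φ = 0.77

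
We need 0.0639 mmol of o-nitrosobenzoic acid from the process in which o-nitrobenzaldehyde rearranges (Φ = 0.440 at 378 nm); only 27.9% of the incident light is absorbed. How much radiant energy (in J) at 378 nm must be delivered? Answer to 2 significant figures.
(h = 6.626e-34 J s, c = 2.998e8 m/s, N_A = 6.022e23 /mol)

160 J

Product: 0.0639 mmol = 6.39e-5 mol.
Photons that must be absorbed: 6.39e-5 / 0.440 = 1.452e-4 mol.
Incident photons needed: 1.452e-4 / 0.279 = 5.204e-4 mol.
Photon energy: hc/λ = 5.255e-19 J; per mole, 3.165e5 J mol⁻¹.
Energy required: 5.204e-4 × 3.165e5 = 160 J.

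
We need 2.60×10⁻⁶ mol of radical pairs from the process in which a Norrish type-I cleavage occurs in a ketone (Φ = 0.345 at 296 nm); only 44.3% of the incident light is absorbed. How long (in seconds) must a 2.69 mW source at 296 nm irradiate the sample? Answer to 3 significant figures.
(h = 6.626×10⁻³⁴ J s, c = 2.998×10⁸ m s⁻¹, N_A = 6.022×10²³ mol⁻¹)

t ≈ 2560 s

Photons that must be absorbed: 2.60×10⁻⁶ / 0.345 = 7.536×10⁻⁶ mol.
Incident photons needed: 7.536×10⁻⁶ / 0.443 = 1.701×10⁻⁵ mol.
Photon energy: hc/λ = 6.711×10⁻¹⁹ J; per mole, 4.041×10⁵ J mol⁻¹.
Energy required: 1.701×10⁻⁵ × 4.041×10⁵ = 6.874 J.
Time: 6.874 J / 0.00269 W = 2560 s.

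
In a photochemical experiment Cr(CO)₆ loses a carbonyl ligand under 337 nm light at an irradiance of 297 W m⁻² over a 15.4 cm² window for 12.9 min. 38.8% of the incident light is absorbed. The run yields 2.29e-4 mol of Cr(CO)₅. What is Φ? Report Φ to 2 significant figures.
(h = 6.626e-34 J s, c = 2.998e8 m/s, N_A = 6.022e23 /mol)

Photon energy at 337 nm: hc/λ = (6.626e-34)(2.998e8)/(337e-9) = 5.895e-19 J.
Energy delivered: (297 W m⁻²)(15.4e-4 m²)(774 s) = 354.0 J.
Photons incident: 354.0 / 5.895e-19 = 6.005e20, i.e. 6.005e20/6.022e23 = 9.972e-4 mol.
Photons absorbed: 0.388 × 9.972e-4 = 3.869e-4 mol.
Φ = 2.29e-4 mol / 3.869e-4 mol photons = 0.59.

Φ = 0.59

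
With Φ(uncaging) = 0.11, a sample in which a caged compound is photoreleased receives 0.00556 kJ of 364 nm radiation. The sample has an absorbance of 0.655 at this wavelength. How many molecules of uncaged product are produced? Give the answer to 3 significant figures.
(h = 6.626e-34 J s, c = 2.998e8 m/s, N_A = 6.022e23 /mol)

Photon energy at 364 nm: hc/λ = (6.626e-34)(2.998e8)/(364e-9) = 5.457e-19 J.
Incident energy: 0.00556 kJ = 5.56 J.
Photons incident: 5.56 / 5.457e-19 = 1.019e19, i.e. 1.019e19/6.022e23 = 1.692e-5 mol.
Fraction absorbed: 1 − 10^(−0.655) = 0.7787.
Photons absorbed: 0.7787 × 1.692e-5 = 1.318e-5 mol.
Product: Φ × n_abs = 0.11 × 1.318e-5 = 1.450e-6 mol.
As a count: 1.450e-6 × 6.022e23 = 8.73e17.

8.73e17 molecules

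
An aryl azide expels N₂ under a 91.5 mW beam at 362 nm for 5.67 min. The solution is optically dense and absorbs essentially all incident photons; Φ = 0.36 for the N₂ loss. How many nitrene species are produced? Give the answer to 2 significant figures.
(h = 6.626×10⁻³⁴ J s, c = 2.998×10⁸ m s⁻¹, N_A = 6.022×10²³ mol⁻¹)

2.0×10¹⁹ species

Photon energy at 362 nm: hc/λ = (6.626×10⁻³⁴)(2.998×10⁸)/(362×10⁻⁹) = 5.487×10⁻¹⁹ J.
Energy delivered: (91.5 mW)(340.2 s) = 31.13 J.
Photons incident: 31.13 / 5.487×10⁻¹⁹ = 5.673×10¹⁹, i.e. 5.673×10¹⁹/6.022×10²³ = 9.420×10⁻⁵ mol.
Product: Φ × n_abs = 0.36 × 9.420×10⁻⁵ = 3.391×10⁻⁵ mol.
As a count: 3.391×10⁻⁵ × 6.022×10²³ = 2.0×10¹⁹.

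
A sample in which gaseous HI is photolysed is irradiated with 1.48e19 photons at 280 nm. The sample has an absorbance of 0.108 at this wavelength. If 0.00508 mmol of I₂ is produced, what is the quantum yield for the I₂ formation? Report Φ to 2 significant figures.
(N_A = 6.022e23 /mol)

Product: 0.00508 mmol = 5.08e-6 mol.
Moles of photons: 1.48e19 / 6.022e23 = 2.458e-5 mol.
Fraction absorbed: 1 − 10^(−0.108) = 0.2202.
Photons absorbed: 0.2202 × 2.458e-5 = 5.413e-6 mol.
Φ = 5.08e-6 mol / 5.413e-6 mol photons = 0.94.

Φ = 0.94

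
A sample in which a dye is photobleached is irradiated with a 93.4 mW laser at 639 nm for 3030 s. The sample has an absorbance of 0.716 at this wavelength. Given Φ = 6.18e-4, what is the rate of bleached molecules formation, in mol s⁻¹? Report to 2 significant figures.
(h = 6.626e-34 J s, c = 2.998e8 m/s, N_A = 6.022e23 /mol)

Photon energy at 639 nm: hc/λ = (6.626e-34)(2.998e8)/(639e-9) = 3.109e-19 J.
Energy delivered: (93.4 mW)(3030 s) = 283.0 J.
Photons incident: 283.0 / 3.109e-19 = 9.103e20, i.e. 9.103e20/6.022e23 = 0.001512 mol.
Fraction absorbed: 1 − 10^(−0.716) = 0.8077.
Photons absorbed: 0.8077 × 0.001512 = 0.001221 mol.
Product formed: 6.18e-4 × 0.001221 = 7.546e-7 mol.
Rate: 7.546e-7 / 3030 s = 2.5e-10 mol s⁻¹.

2.5e-10 mol s⁻¹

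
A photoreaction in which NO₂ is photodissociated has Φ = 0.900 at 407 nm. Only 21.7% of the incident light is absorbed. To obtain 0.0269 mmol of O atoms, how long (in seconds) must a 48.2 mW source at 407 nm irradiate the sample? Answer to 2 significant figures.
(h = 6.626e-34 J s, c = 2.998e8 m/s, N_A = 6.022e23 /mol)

t ≈ 840 s

Product: 0.0269 mmol = 2.69e-5 mol.
Photons that must be absorbed: 2.69e-5 / 0.900 = 2.989e-5 mol.
Incident photons needed: 2.989e-5 / 0.217 = 1.377e-4 mol.
Photon energy: hc/λ = 4.881e-19 J; per mole, 2.939e5 J mol⁻¹.
Energy required: 1.377e-4 × 2.939e5 = 40.47 J.
Time: 40.47 J / 0.0482 W = 840 s.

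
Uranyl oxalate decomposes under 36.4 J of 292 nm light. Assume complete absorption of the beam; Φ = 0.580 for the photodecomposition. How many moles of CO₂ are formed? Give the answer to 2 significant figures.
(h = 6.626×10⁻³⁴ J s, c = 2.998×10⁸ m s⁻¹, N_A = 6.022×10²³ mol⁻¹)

Photon energy at 292 nm: hc/λ = (6.626×10⁻³⁴)(2.998×10⁸)/(292×10⁻⁹) = 6.803×10⁻¹⁹ J.
Photons incident: 36.4 / 6.803×10⁻¹⁹ = 5.351×10¹⁹, i.e. 5.351×10¹⁹/6.022×10²³ = 8.886×10⁻⁵ mol.
Product: Φ × n_abs = 0.580 × 8.886×10⁻⁵ = 5.154×10⁻⁵ mol.

5.2×10⁻⁵ mol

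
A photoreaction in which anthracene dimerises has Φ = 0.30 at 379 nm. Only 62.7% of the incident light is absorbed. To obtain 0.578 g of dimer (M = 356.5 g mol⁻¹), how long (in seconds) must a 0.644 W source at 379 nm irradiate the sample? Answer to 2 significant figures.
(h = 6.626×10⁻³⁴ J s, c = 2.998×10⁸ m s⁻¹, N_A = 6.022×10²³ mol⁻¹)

t ≈ 4200 s

Product: 0.578 g / 356.5 g mol⁻¹ = 0.001621 mol.
Photons that must be absorbed: 0.001621 / 0.30 = 0.005403 mol.
Incident photons needed: 0.005403 / 0.627 = 0.008617 mol.
Photon energy: hc/λ = 5.241×10⁻¹⁹ J; per mole, 3.156×10⁵ J mol⁻¹.
Energy required: 0.008617 × 3.156×10⁵ = 2720 J.
Time: 2720 J / 0.644 W = 4200 s.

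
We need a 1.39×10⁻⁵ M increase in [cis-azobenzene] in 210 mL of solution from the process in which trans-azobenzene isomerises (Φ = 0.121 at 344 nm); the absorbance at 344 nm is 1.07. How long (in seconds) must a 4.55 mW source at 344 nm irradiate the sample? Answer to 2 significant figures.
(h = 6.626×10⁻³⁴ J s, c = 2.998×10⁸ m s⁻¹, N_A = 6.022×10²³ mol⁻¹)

t ≈ 2000 s

Product: (1.39×10⁻⁵ M)(0.21 L) = 2.919×10⁻⁶ mol.
Photons that must be absorbed: 2.919×10⁻⁶ / 0.121 = 2.412×10⁻⁵ mol.
Fraction absorbed: 1 − 10^(−1.07) = 0.9149.
Incident photons needed: 2.412×10⁻⁵ / 0.9149 = 2.636×10⁻⁵ mol.
Photon energy: hc/λ = 5.775×10⁻¹⁹ J; per mole, 3.478×10⁵ J mol⁻¹.
Energy required: 2.636×10⁻⁵ × 3.478×10⁵ = 9.168 J.
Time: 9.168 J / 0.00455 W = 2000 s.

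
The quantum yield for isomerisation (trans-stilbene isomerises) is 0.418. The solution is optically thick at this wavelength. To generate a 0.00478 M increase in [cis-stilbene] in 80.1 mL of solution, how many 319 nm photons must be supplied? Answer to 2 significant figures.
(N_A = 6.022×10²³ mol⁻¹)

Product: (0.00478 M)(0.0801 L) = 3.829×10⁻⁴ mol.
Photons that must be absorbed: 3.829×10⁻⁴ / 0.418 = 9.160×10⁻⁴ mol.
Photon count: 9.160×10⁻⁴ × 6.022×10²³ = 5.5×10²⁰.

5.5×10²⁰ photons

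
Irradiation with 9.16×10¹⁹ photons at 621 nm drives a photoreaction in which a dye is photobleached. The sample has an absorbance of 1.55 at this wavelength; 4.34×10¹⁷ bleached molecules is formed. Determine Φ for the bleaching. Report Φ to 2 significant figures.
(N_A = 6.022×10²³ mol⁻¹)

Φ = 0.0049

Product: 4.34×10¹⁷ / 6.022×10²³ = 7.207×10⁻⁷ mol.
Moles of photons: 9.16×10¹⁹ / 6.022×10²³ = 1.521×10⁻⁴ mol.
Fraction absorbed: 1 − 10^(−1.55) = 0.9718.
Photons absorbed: 0.9718 × 1.521×10⁻⁴ = 1.478×10⁻⁴ mol.
Φ = 7.207×10⁻⁷ mol / 1.478×10⁻⁴ mol photons = 0.0049.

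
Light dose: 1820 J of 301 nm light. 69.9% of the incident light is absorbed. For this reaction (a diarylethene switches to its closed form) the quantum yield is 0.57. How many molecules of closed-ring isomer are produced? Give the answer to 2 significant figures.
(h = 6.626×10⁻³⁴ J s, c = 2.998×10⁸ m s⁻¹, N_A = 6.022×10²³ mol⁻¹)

Photon energy at 301 nm: hc/λ = (6.626×10⁻³⁴)(2.998×10⁸)/(301×10⁻⁹) = 6.600×10⁻¹⁹ J.
Photons incident: 1820 / 6.600×10⁻¹⁹ = 2.758×10²¹, i.e. 2.758×10²¹/6.022×10²³ = 0.004580 mol.
Photons absorbed: 0.699 × 0.004580 = 0.003201 mol.
Product: Φ × n_abs = 0.57 × 0.003201 = 0.001825 mol.
As a count: 0.001825 × 6.022×10²³ = 1.1×10²¹.

1.1×10²¹ molecules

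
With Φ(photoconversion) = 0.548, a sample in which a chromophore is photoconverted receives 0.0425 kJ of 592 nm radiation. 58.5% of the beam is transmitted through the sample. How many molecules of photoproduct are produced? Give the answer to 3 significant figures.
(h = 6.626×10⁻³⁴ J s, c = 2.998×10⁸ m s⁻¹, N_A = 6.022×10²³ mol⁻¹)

2.88×10¹⁹ molecules

Photon energy at 592 nm: hc/λ = (6.626×10⁻³⁴)(2.998×10⁸)/(592×10⁻⁹) = 3.356×10⁻¹⁹ J.
Incident energy: 0.0425 kJ = 42.5 J.
Photons incident: 42.5 / 3.356×10⁻¹⁹ = 1.266×10²⁰, i.e. 1.266×10²⁰/6.022×10²³ = 2.102×10⁻⁴ mol.
Fraction absorbed: 1 − 58.5/100 = 0.4150.
Photons absorbed: 0.4150 × 2.102×10⁻⁴ = 8.723×10⁻⁵ mol.
Product: Φ × n_abs = 0.548 × 8.723×10⁻⁵ = 4.780×10⁻⁵ mol.
As a count: 4.780×10⁻⁵ × 6.022×10²³ = 2.88×10¹⁹.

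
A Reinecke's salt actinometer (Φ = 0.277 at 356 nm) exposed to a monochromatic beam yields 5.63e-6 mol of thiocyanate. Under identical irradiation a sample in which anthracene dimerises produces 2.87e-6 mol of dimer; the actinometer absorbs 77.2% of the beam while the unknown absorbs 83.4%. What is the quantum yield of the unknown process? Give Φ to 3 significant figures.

Φ = 0.131

Photons absorbed by the actinometer: 5.63e-6 / 0.277 = 2.032e-5 mol.
Incident flux: 2.032e-5 / 0.772 = 2.632e-5 einstein.
Absorbed by unknown: 0.834 × 2.632e-5 = 2.195e-5 mol.
Φ(unknown) = 2.87e-6 / 2.195e-5 = 0.131.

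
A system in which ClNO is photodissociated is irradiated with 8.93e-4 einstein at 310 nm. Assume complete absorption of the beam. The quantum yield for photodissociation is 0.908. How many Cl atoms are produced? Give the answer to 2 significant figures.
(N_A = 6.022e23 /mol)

Product: Φ × n_abs = 0.908 × 8.93e-4 = 8.108e-4 mol.
As a count: 8.108e-4 × 6.022e23 = 4.9e20.

4.9e20 atoms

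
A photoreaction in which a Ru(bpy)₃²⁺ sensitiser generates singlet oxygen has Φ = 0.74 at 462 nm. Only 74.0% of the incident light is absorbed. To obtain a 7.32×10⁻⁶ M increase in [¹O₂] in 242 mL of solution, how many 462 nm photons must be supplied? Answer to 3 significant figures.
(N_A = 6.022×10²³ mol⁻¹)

Product: (7.32×10⁻⁶ M)(0.242 L) = 1.771×10⁻⁶ mol.
Photons that must be absorbed: 1.771×10⁻⁶ / 0.74 = 2.393×10⁻⁶ mol.
Incident photons needed: 2.393×10⁻⁶ / 0.740 = 3.234×10⁻⁶ mol.
Photon count: 3.234×10⁻⁶ × 6.022×10²³ = 1.95×10¹⁸.

1.95×10¹⁸ photons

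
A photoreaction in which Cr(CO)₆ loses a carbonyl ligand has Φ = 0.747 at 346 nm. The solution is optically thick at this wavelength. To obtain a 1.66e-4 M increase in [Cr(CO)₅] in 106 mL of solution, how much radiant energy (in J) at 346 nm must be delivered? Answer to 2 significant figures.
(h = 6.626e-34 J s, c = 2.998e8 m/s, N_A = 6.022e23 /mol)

Product: (1.66e-4 M)(0.106 L) = 1.760e-5 mol.
Photons that must be absorbed: 1.760e-5 / 0.747 = 2.356e-5 mol.
Photon energy: hc/λ = 5.741e-19 J; per mole, 3.457e5 J mol⁻¹.
Energy required: 2.356e-5 × 3.457e5 = 8.1 J.

8.1 J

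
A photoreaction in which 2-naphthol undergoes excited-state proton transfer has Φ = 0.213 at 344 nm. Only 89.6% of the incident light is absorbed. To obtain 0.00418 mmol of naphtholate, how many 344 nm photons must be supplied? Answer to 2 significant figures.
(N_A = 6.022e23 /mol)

1.3e19 photons

Product: 0.00418 mmol = 4.18e-6 mol.
Photons that must be absorbed: 4.18e-6 / 0.213 = 1.962e-5 mol.
Incident photons needed: 1.962e-5 / 0.896 = 2.190e-5 mol.
Photon count: 2.190e-5 × 6.022e23 = 1.3e19.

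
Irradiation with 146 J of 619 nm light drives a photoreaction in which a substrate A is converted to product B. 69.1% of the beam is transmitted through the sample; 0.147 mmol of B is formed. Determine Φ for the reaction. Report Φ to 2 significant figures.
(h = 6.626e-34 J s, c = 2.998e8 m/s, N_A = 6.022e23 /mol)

Product: 0.147 mmol = 1.47e-4 mol.
Photon energy at 619 nm: hc/λ = (6.626e-34)(2.998e8)/(619e-9) = 3.209e-19 J.
Photons incident: 146 / 3.209e-19 = 4.550e20, i.e. 4.550e20/6.022e23 = 7.556e-4 mol.
Fraction absorbed: 1 − 69.1/100 = 0.3090.
Photons absorbed: 0.3090 × 7.556e-4 = 2.335e-4 mol.
Φ = 1.47e-4 mol / 2.335e-4 mol photons = 0.63.

Φ = 0.63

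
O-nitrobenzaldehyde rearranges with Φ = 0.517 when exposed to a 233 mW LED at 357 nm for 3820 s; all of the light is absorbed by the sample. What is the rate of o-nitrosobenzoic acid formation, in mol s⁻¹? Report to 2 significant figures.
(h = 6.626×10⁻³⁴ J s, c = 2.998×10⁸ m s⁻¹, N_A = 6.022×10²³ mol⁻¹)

3.6×10⁻⁷ mol s⁻¹

Photon energy at 357 nm: hc/λ = (6.626×10⁻³⁴)(2.998×10⁸)/(357×10⁻⁹) = 5.564×10⁻¹⁹ J.
Energy delivered: (233 mW)(3820 s) = 890.1 J.
Photons incident: 890.1 / 5.564×10⁻¹⁹ = 1.600×10²¹, i.e. 1.600×10²¹/6.022×10²³ = 0.002657 mol.
Product formed: 0.517 × 0.002657 = 0.001374 mol.
Rate: 0.001374 / 3820 s = 3.6×10⁻⁷ mol s⁻¹.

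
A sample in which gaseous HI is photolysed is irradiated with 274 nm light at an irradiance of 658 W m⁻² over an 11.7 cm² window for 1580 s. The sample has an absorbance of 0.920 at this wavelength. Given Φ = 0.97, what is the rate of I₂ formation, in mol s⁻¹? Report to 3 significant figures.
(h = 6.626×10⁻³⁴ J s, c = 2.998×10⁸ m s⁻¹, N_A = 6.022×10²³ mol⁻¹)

1.50×10⁻⁶ mol s⁻¹

Photon energy at 274 nm: hc/λ = (6.626×10⁻³⁴)(2.998×10⁸)/(274×10⁻⁹) = 7.250×10⁻¹⁹ J.
Energy delivered: (658 W m⁻²)(11.7×10⁻⁴ m²)(1580 s) = 1216 J.
Photons incident: 1216 / 7.250×10⁻¹⁹ = 1.677×10²¹, i.e. 1.677×10²¹/6.022×10²³ = 0.002785 mol.
Fraction absorbed: 1 − 10^(−0.920) = 0.8798.
Photons absorbed: 0.8798 × 0.002785 = 0.002450 mol.
Product formed: 0.97 × 0.002450 = 0.002376 mol.
Rate: 0.002376 / 1580 s = 1.50×10⁻⁶ mol s⁻¹.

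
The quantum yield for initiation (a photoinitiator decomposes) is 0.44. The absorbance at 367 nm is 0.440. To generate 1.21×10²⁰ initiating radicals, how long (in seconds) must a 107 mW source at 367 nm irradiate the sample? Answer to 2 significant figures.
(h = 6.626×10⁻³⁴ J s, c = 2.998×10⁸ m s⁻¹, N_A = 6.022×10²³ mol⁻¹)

Product: 1.21×10²⁰ / 6.022×10²³ = 2.009×10⁻⁴ mol.
Photons that must be absorbed: 2.009×10⁻⁴ / 0.44 = 4.566×10⁻⁴ mol.
Fraction absorbed: 1 − 10^(−0.440) = 0.6369.
Incident photons needed: 4.566×10⁻⁴ / 0.6369 = 7.169×10⁻⁴ mol.
Photon energy: hc/λ = 5.413×10⁻¹⁹ J; per mole, 3.260×10⁵ J mol⁻¹.
Energy required: 7.169×10⁻⁴ × 3.260×10⁵ = 233.7 J.
Time: 233.7 J / 0.107 W = 2200 s.

t ≈ 2200 s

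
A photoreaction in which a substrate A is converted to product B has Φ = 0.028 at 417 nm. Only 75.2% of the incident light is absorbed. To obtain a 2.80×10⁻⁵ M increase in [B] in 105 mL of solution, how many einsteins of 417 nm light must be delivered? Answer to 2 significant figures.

1.4×10⁻⁴ einstein

Product: (2.80×10⁻⁵ M)(0.105 L) = 2.940×10⁻⁶ mol.
Photons that must be absorbed: 2.940×10⁻⁶ / 0.028 = 1.050×10⁻⁴ mol.
Incident photons needed: 1.050×10⁻⁴ / 0.752 = 1.396×10⁻⁴ mol.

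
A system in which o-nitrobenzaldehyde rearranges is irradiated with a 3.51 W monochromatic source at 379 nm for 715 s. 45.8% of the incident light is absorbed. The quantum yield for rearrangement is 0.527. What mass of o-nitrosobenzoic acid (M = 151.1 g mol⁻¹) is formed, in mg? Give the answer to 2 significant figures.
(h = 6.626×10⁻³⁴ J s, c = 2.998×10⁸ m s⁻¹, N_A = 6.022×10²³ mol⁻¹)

290 mg

Photon energy at 379 nm: hc/λ = (6.626×10⁻³⁴)(2.998×10⁸)/(379×10⁻⁹) = 5.241×10⁻¹⁹ J.
Energy delivered: (3.51 W)(715 s) = 2510 J.
Photons incident: 2510 / 5.241×10⁻¹⁹ = 4.789×10²¹, i.e. 4.789×10²¹/6.022×10²³ = 0.007953 mol.
Photons absorbed: 0.458 × 0.007953 = 0.003642 mol.
Product: Φ × n_abs = 0.527 × 0.003642 = 0.001919 mol.
Mass: 0.001919 × 151.1 = 0.2900 g = 290 mg.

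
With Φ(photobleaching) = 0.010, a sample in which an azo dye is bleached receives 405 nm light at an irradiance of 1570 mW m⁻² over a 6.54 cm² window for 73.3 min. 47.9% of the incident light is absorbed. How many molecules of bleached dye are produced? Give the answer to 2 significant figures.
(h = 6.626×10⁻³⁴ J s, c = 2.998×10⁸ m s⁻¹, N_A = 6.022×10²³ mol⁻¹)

4.4×10¹⁶ molecules

Photon energy at 405 nm: hc/λ = (6.626×10⁻³⁴)(2.998×10⁸)/(405×10⁻⁹) = 4.905×10⁻¹⁹ J.
Energy delivered: (1570 mW m⁻²)(6.54×10⁻⁴ m²)(4398 s) = 4.516 J.
Photons incident: 4.516 / 4.905×10⁻¹⁹ = 9.207×10¹⁸, i.e. 9.207×10¹⁸/6.022×10²³ = 1.529×10⁻⁵ mol.
Photons absorbed: 0.479 × 1.529×10⁻⁵ = 7.324×10⁻⁶ mol.
Product: Φ × n_abs = 0.010 × 7.324×10⁻⁶ = 7.324×10⁻⁸ mol.
As a count: 7.324×10⁻⁸ × 6.022×10²³ = 4.4×10¹⁶.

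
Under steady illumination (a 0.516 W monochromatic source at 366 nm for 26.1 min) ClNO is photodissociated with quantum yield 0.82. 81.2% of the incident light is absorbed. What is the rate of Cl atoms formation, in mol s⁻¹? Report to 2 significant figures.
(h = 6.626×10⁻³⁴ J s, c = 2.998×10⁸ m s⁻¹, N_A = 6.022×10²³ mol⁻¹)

Photon energy at 366 nm: hc/λ = (6.626×10⁻³⁴)(2.998×10⁸)/(366×10⁻⁹) = 5.428×10⁻¹⁹ J.
Energy delivered: (0.516 W)(1566 s) = 808.1 J.
Photons incident: 808.1 / 5.428×10⁻¹⁹ = 1.489×10²¹, i.e. 1.489×10²¹/6.022×10²³ = 0.002473 mol.
Photons absorbed: 0.812 × 0.002473 = 0.002008 mol.
Product formed: 0.82 × 0.002008 = 0.001647 mol.
Rate: 0.001647 / 1566 s = 1.1×10⁻⁶ mol s⁻¹.

1.1×10⁻⁶ mol s⁻¹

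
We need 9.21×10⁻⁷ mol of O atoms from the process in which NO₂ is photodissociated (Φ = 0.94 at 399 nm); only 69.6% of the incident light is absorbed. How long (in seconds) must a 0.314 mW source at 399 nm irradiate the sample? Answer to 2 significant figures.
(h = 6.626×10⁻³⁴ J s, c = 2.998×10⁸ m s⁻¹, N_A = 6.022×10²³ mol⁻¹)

t ≈ 1300 s

Photons that must be absorbed: 9.21×10⁻⁷ / 0.94 = 9.798×10⁻⁷ mol.
Incident photons needed: 9.798×10⁻⁷ / 0.696 = 1.408×10⁻⁶ mol.
Photon energy: hc/λ = 4.979×10⁻¹⁹ J; per mole, 2.998×10⁵ J mol⁻¹.
Energy required: 1.408×10⁻⁶ × 2.998×10⁵ = 0.4221 J.
Time: 0.4221 J / 0.000314 W = 1300 s.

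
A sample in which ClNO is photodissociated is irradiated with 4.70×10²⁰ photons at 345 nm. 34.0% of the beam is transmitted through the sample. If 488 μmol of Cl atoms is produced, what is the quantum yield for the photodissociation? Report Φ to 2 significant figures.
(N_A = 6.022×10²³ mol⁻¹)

Product: 488 μmol = 4.88×10⁻⁴ mol.
Moles of photons: 4.70×10²⁰ / 6.022×10²³ = 7.805×10⁻⁴ mol.
Fraction absorbed: 1 − 34.0/100 = 0.6600.
Photons absorbed: 0.6600 × 7.805×10⁻⁴ = 5.151×10⁻⁴ mol.
Φ = 4.88×10⁻⁴ mol / 5.151×10⁻⁴ mol photons = 0.95.

Φ = 0.95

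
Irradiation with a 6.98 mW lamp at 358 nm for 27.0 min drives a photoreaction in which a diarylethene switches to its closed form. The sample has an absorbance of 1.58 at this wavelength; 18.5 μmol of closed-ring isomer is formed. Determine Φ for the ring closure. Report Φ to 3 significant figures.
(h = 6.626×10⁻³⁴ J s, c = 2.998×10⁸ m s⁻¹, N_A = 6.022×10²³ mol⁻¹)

Product: 18.5 μmol = 1.85×10⁻⁵ mol.
Photon energy at 358 nm: hc/λ = (6.626×10⁻³⁴)(2.998×10⁸)/(358×10⁻⁹) = 5.549×10⁻¹⁹ J.
Energy delivered: (6.98 mW)(1620 s) = 11.31 J.
Photons incident: 11.31 / 5.549×10⁻¹⁹ = 2.038×10¹⁹, i.e. 2.038×10¹⁹/6.022×10²³ = 3.384×10⁻⁵ mol.
Fraction absorbed: 1 − 10^(−1.58) = 0.9737.
Photons absorbed: 0.9737 × 3.384×10⁻⁵ = 3.295×10⁻⁵ mol.
Φ = 1.85×10⁻⁵ mol / 3.295×10⁻⁵ mol photons = 0.561.

Φ = 0.561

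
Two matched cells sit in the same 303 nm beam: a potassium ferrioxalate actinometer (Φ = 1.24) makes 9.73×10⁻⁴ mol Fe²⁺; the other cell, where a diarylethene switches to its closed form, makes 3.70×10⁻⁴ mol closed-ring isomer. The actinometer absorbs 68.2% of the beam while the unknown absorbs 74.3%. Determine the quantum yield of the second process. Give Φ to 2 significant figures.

Photons absorbed by the actinometer: 9.73×10⁻⁴ / 1.24 = 7.847×10⁻⁴ mol.
Incident flux: 7.847×10⁻⁴ / 0.682 = 0.001151 einstein.
Absorbed by unknown: 0.743 × 0.001151 = 8.552×10⁻⁴ mol.
Φ(unknown) = 3.70×10⁻⁴ / 8.552×10⁻⁴ = 0.43.

Φ = 0.43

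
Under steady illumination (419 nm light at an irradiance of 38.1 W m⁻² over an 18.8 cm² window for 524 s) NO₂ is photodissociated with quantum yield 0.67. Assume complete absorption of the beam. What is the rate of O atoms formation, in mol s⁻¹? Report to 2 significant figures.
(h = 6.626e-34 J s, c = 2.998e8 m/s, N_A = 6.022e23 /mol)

Photon energy at 419 nm: hc/λ = (6.626e-34)(2.998e8)/(419e-9) = 4.741e-19 J.
Energy delivered: (38.1 W m⁻²)(18.8e-4 m²)(524 s) = 37.53 J.
Photons incident: 37.53 / 4.741e-19 = 7.916e19, i.e. 7.916e19/6.022e23 = 1.315e-4 mol.
Product formed: 0.67 × 1.315e-4 = 8.811e-5 mol.
Rate: 8.811e-5 / 524 s = 1.7e-7 mol s⁻¹.

1.7e-7 mol s⁻¹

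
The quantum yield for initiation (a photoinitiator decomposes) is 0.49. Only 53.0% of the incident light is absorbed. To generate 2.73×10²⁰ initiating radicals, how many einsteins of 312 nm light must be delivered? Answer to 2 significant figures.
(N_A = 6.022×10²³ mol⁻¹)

Product: 2.73×10²⁰ / 6.022×10²³ = 4.533×10⁻⁴ mol.
Photons that must be absorbed: 4.533×10⁻⁴ / 0.49 = 9.251×10⁻⁴ mol.
Incident photons needed: 9.251×10⁻⁴ / 0.530 = 0.001745 mol.

0.0017 einstein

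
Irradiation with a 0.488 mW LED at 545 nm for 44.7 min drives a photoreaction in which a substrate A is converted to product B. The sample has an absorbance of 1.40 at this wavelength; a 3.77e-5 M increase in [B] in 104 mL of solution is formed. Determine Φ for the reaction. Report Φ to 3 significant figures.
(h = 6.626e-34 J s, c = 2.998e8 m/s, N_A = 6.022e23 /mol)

Product: (3.77e-5 M)(0.104 L) = 3.921e-6 mol.
Photon energy at 545 nm: hc/λ = (6.626e-34)(2.998e8)/(545e-9) = 3.645e-19 J.
Energy delivered: (0.488 mW)(2682 s) = 1.309 J.
Photons incident: 1.309 / 3.645e-19 = 3.591e18, i.e. 3.591e18/6.022e23 = 5.963e-6 mol.
Fraction absorbed: 1 − 10^(−1.40) = 0.9602.
Photons absorbed: 0.9602 × 5.963e-6 = 5.726e-6 mol.
Φ = 3.921e-6 mol / 5.726e-6 mol photons = 0.685.

Φ = 0.685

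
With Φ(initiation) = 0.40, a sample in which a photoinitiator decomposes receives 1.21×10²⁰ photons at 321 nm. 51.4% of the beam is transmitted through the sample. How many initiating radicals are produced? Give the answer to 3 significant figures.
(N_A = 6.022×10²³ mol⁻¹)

Moles of photons: 1.21×10²⁰ / 6.022×10²³ = 2.009×10⁻⁴ mol.
Fraction absorbed: 1 − 51.4/100 = 0.4860.
Photons absorbed: 0.4860 × 2.009×10⁻⁴ = 9.764×10⁻⁵ mol.
Product: Φ × n_abs = 0.40 × 9.764×10⁻⁵ = 3.906×10⁻⁵ mol.
As a count: 3.906×10⁻⁵ × 6.022×10²³ = 2.35×10¹⁹.

2.35×10¹⁹ initiating radicals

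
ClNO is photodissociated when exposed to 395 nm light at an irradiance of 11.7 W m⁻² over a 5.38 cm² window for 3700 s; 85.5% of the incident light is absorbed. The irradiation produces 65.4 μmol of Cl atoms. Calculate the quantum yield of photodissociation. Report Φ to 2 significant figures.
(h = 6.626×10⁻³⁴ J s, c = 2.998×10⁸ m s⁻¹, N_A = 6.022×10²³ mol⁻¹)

Φ = 0.99

Product: 65.4 μmol = 6.54×10⁻⁵ mol.
Photon energy at 395 nm: hc/λ = (6.626×10⁻³⁴)(2.998×10⁸)/(395×10⁻⁹) = 5.029×10⁻¹⁹ J.
Energy delivered: (11.7 W m⁻²)(5.38×10⁻⁴ m²)(3700 s) = 23.29 J.
Photons incident: 23.29 / 5.029×10⁻¹⁹ = 4.631×10¹⁹, i.e. 4.631×10¹⁹/6.022×10²³ = 7.690×10⁻⁵ mol.
Photons absorbed: 0.855 × 7.690×10⁻⁵ = 6.575×10⁻⁵ mol.
Φ = 6.54×10⁻⁵ mol / 6.575×10⁻⁵ mol photons = 0.99.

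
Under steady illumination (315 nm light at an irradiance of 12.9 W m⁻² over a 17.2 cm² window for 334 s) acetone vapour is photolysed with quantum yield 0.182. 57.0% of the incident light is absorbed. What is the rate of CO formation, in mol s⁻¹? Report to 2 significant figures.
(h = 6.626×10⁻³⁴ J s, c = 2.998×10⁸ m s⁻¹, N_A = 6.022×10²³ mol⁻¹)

Photon energy at 315 nm: hc/λ = (6.626×10⁻³⁴)(2.998×10⁸)/(315×10⁻⁹) = 6.306×10⁻¹⁹ J.
Energy delivered: (12.9 W m⁻²)(17.2×10⁻⁴ m²)(334 s) = 7.411 J.
Photons incident: 7.411 / 6.306×10⁻¹⁹ = 1.175×10¹⁹, i.e. 1.175×10¹⁹/6.022×10²³ = 1.951×10⁻⁵ mol.
Photons absorbed: 0.570 × 1.951×10⁻⁵ = 1.112×10⁻⁵ mol.
Product formed: 0.182 × 1.112×10⁻⁵ = 2.024×10⁻⁶ mol.
Rate: 2.024×10⁻⁶ / 334 s = 6.1×10⁻⁹ mol s⁻¹.

6.1×10⁻⁹ mol s⁻¹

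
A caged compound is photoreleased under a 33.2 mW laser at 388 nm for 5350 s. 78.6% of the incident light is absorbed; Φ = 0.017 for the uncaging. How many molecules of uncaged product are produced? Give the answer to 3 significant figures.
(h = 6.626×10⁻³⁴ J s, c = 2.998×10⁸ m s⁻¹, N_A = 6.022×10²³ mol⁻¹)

4.64×10¹⁸ molecules

Photon energy at 388 nm: hc/λ = (6.626×10⁻³⁴)(2.998×10⁸)/(388×10⁻⁹) = 5.120×10⁻¹⁹ J.
Energy delivered: (33.2 mW)(5350 s) = 177.6 J.
Photons incident: 177.6 / 5.120×10⁻¹⁹ = 3.469×10²⁰, i.e. 3.469×10²⁰/6.022×10²³ = 5.761×10⁻⁴ mol.
Photons absorbed: 0.786 × 5.761×10⁻⁴ = 4.528×10⁻⁴ mol.
Product: Φ × n_abs = 0.017 × 4.528×10⁻⁴ = 7.698×10⁻⁶ mol.
As a count: 7.698×10⁻⁶ × 6.022×10²³ = 4.64×10¹⁸.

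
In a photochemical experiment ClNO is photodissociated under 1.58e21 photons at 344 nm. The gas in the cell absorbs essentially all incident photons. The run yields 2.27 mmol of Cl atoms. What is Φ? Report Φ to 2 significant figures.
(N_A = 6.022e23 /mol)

Product: 2.27 mmol = 0.00227 mol.
Moles of photons: 1.58e21 / 6.022e23 = 0.002624 mol.
Φ = 0.00227 mol / 0.002624 mol photons = 0.87.

Φ = 0.87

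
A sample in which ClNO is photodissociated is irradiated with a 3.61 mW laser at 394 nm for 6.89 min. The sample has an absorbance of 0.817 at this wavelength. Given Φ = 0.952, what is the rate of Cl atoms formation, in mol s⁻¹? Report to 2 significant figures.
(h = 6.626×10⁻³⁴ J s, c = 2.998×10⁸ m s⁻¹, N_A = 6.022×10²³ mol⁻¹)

9.6×10⁻⁹ mol s⁻¹

Photon energy at 394 nm: hc/λ = (6.626×10⁻³⁴)(2.998×10⁸)/(394×10⁻⁹) = 5.042×10⁻¹⁹ J.
Energy delivered: (3.61 mW)(413.4 s) = 1.492 J.
Photons incident: 1.492 / 5.042×10⁻¹⁹ = 2.959×10¹⁸, i.e. 2.959×10¹⁸/6.022×10²³ = 4.914×10⁻⁶ mol.
Fraction absorbed: 1 − 10^(−0.817) = 0.8476.
Photons absorbed: 0.8476 × 4.914×10⁻⁶ = 4.165×10⁻⁶ mol.
Product formed: 0.952 × 4.165×10⁻⁶ = 3.965×10⁻⁶ mol.
Rate: 3.965×10⁻⁶ / 413.4 s = 9.6×10⁻⁹ mol s⁻¹.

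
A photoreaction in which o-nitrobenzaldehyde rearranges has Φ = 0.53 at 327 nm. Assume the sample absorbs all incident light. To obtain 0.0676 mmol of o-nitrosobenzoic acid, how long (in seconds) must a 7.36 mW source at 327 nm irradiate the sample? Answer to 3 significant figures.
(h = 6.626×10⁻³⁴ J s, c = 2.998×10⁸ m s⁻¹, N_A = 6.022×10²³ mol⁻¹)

Product: 0.0676 mmol = 6.76×10⁻⁵ mol.
Photons that must be absorbed: 6.76×10⁻⁵ / 0.53 = 1.275×10⁻⁴ mol.
Photon energy: hc/λ = 6.075×10⁻¹⁹ J; per mole, 3.658×10⁵ J mol⁻¹.
Energy required: 1.275×10⁻⁴ × 3.658×10⁵ = 46.64 J.
Time: 46.64 J / 0.00736 W = 6340 s.

t ≈ 6340 s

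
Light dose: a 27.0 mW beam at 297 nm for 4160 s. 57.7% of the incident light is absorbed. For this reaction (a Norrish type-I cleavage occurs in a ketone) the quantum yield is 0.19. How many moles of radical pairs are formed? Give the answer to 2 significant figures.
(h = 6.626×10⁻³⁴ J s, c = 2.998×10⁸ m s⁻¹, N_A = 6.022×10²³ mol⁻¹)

Photon energy at 297 nm: hc/λ = (6.626×10⁻³⁴)(2.998×10⁸)/(297×10⁻⁹) = 6.688×10⁻¹⁹ J.
Energy delivered: (27.0 mW)(4160 s) = 112.3 J.
Photons incident: 112.3 / 6.688×10⁻¹⁹ = 1.679×10²⁰, i.e. 1.679×10²⁰/6.022×10²³ = 2.788×10⁻⁴ mol.
Photons absorbed: 0.577 × 2.788×10⁻⁴ = 1.609×10⁻⁴ mol.
Product: Φ × n_abs = 0.19 × 1.609×10⁻⁴ = 3.057×10⁻⁵ mol.

3.1×10⁻⁵ mol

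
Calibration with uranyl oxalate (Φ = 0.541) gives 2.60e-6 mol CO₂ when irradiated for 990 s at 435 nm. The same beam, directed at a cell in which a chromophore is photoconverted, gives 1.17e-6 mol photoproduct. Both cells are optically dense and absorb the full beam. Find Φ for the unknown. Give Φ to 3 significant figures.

Photons absorbed by the actinometer: 2.60e-6 / 0.541 = 4.806e-6 mol.
Φ(unknown) = 1.17e-6 / 4.806e-6 = 0.243.

Φ = 0.243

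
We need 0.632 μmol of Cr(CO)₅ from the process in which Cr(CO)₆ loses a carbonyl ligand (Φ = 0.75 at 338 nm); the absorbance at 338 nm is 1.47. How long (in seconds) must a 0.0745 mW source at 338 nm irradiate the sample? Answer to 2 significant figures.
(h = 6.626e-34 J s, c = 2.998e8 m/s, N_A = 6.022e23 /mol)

t ≈ 4100 s

Product: 0.632 μmol = 6.32e-7 mol.
Photons that must be absorbed: 6.32e-7 / 0.75 = 8.427e-7 mol.
Fraction absorbed: 1 − 10^(−1.47) = 0.9661.
Incident photons needed: 8.427e-7 / 0.9661 = 8.723e-7 mol.
Photon energy: hc/λ = 5.877e-19 J; per mole, 3.539e5 J mol⁻¹.
Energy required: 8.723e-7 × 3.539e5 = 0.3087 J.
Time: 0.3087 J / 7.45e-05 W = 4100 s.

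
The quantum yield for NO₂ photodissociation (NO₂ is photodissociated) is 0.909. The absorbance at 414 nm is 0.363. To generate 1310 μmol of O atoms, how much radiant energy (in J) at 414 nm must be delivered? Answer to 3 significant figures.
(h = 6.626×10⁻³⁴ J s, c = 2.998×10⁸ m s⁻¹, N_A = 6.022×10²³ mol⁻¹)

Product: 1310 μmol = 0.00131 mol.
Photons that must be absorbed: 0.00131 / 0.909 = 0.001441 mol.
Fraction absorbed: 1 − 10^(−0.363) = 0.5665.
Incident photons needed: 0.001441 / 0.5665 = 0.002544 mol.
Photon energy: hc/λ = 4.798×10⁻¹⁹ J; per mole, 2.889×10⁵ J mol⁻¹.
Energy required: 0.002544 × 2.889×10⁵ = 735 J.

735 J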